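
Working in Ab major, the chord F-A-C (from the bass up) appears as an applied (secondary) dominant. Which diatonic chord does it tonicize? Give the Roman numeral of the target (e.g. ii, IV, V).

ii

The chord is a major triad on F.
A dominant resolves down a perfect fifth: F → Bb. In Ab major, Bb is scale degree 2, i.e. ii.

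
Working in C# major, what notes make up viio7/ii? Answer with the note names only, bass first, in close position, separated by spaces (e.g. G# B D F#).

C## E# G# B

The slash marks an applied leading-tone chord: viio of ii. In C# major, ii is D#, so the leading tone to it is C##, a half step below.
Building a fully diminished seventh chord on C## gives C##-E#-G#-B.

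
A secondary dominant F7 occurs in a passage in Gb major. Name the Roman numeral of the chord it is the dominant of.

The chord is a dominant seventh chord on F.
A dominant resolves down a perfect fifth: F → Bb. In Gb major, Bb is scale degree 3, i.e. iii.

iii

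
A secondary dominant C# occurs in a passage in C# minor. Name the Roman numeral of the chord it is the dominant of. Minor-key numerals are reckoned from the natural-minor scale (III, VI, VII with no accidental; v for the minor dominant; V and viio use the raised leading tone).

iv

The chord is a major triad on C#.
A dominant resolves down a perfect fifth: C# → F#. In C# minor, F# is scale degree 4, i.e. iv.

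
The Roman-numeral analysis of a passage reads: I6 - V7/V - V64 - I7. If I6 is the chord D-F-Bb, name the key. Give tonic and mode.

Bb major

I6 is given as D-F-Bb — a major triad with root Bb.
If Bb is scale degree 1 and the mode makes that degree carry a major triad, the tonic is Bb and the mode is major.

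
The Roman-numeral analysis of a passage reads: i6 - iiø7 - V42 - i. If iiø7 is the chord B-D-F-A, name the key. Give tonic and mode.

A minor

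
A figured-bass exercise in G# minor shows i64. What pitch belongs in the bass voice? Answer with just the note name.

D#

i in G# minor has root G#; the chord is G#-B-D#.
The figure 64 means second inversion — the fifth is in the bass.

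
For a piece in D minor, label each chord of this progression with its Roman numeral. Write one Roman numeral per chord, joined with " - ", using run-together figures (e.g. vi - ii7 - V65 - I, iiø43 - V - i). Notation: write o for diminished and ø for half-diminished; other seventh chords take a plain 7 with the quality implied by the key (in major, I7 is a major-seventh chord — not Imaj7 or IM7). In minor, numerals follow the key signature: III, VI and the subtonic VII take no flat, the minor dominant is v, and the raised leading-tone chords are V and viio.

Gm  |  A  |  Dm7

Gm: root G is the subdominant; minor triad there is iv.
A: major triad on A = scale degree 5 → V.
Dm7: minor seventh chord on D = scale degree 1 → i7.

iv - V - i7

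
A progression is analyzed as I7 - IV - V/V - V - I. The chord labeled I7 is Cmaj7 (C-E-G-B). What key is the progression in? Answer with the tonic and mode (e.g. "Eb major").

C major

I7 is given as C-E-G-B — a major seventh chord with root C.
If C is scale degree 1 and the mode makes that degree carry a major seventh chord, the tonic is C and the mode is major.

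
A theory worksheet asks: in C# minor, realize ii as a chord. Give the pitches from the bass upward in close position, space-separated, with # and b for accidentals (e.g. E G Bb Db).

Scale degree 2 in C# minor is D#; here the chord built on it is altered to a minor triad. ii is the minor supertonic, borrowed from the parallel major (the Dorian ii).
So the chord is D#-F#-A#.

D# F# A#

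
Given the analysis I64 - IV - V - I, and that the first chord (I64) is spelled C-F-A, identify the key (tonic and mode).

The chord F/C is a major triad rooted on F; its label is I64.
If F is scale degree 1 and the mode makes that degree carry a major triad, the tonic is F and the mode is major.

F major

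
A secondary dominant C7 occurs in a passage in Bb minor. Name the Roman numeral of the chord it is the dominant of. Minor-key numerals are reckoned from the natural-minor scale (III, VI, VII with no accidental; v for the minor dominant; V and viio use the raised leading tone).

The chord is a dominant seventh chord on C.
A dominant resolves down a perfect fifth: C → F. In Bb minor, F is scale degree 5, i.e. V.

V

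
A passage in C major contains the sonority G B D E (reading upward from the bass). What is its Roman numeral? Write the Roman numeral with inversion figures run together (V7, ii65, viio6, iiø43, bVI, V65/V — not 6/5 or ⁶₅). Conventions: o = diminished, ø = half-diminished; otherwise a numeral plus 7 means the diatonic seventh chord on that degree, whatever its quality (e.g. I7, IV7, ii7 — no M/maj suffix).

Stacked in thirds the chord is E-G-B-D: a minor seventh chord on E.
In C major, E is the mediant; the diatonic minor seventh chord there is iii7.
With G in the bass the chord is in first inversion, so the figured bass is 65.

iii65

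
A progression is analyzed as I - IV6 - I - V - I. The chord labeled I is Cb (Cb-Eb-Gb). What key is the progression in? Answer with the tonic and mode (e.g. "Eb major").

Cb major

The anchor chord is a major triad on Cb, labeled I.
If Cb is scale degree 1 and the mode makes that degree carry a major triad, the tonic is Cb and the mode is major.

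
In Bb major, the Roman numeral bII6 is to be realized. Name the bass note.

bII in Bb major has root Cb; the chord is Cb-Eb-Gb.
The figure 6 means first inversion — the third is in the bass.

Eb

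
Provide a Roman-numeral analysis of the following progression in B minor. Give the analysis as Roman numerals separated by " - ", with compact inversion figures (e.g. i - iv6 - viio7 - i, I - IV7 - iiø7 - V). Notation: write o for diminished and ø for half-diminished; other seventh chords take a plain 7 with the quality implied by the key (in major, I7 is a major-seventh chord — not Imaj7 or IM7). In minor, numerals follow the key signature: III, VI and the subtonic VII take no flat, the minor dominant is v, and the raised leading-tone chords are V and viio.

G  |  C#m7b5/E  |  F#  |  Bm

G has root G, degree 6 in B minor, so VI.
C#m7b5/E: root C# is the supertonic; half-diminished seventh chord there is iiø65.
F#: major triad on F# = scale degree 5 → V.
Bm: root B is the tonic; minor triad there is i.

VI - iiø65 - V - i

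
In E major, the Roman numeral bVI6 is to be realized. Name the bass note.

E

bVI in E major has root C; the chord is C-E-G.
The figure 6 means first inversion — the third is in the bass.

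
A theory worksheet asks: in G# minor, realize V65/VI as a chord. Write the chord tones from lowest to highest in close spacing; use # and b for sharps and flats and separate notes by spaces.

The slash means an applied dominant: we want the dominant of VI. In G# minor, VI is E major, and its dominant is built on B.
Building a dominant seventh chord on B gives B-D#-F#-A.
With the 65 figure the chord is in first inversion; from the bass D# upward in close position it reads D#-F#-A-B.

D# F# A B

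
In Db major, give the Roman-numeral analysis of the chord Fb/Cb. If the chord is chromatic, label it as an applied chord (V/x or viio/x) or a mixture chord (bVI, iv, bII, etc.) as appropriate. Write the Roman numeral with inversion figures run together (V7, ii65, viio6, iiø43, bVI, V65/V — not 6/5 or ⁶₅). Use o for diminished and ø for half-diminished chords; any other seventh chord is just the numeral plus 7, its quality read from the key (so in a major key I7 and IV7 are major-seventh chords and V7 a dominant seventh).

bIII64

Stacked in thirds the chord is Fb-Ab-Cb: a major triad on Fb.
Fb is the lowered third degree of Db major (diatonic 3 would be F). This is a major triad on the lowered third degree, borrowed from the parallel minor.
With Cb in the bass the chord is in second inversion, so the figured bass is 64.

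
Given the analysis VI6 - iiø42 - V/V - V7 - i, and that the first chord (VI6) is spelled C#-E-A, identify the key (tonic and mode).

C# minor

The chord A/C# is a major triad rooted on A; its label is VI6.
VI6 on A implies A is the submediant; that puts the tonic at C#, and the uppercase numeral fits minor mode.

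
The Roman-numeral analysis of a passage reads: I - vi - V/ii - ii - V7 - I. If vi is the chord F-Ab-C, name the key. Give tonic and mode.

Ab major

The chord Fm is a minor triad rooted on F; its label is vi.
vi on F implies F is the submediant; that puts the tonic at Ab, and the lowercase numeral fits major mode.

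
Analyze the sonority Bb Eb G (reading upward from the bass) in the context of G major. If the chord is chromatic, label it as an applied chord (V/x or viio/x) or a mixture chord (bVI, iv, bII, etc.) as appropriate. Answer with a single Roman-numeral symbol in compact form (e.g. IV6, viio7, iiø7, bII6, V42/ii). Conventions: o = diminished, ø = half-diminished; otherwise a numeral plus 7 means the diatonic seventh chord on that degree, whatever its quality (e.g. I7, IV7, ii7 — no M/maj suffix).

bVI64

Stacked in thirds the chord is Eb-G-Bb: a major triad on Eb.
Eb is the lowered sixth degree of G major (diatonic 6 would be E). This is a major triad on the lowered sixth degree, borrowed from the parallel minor.
With Bb in the bass the chord is in second inversion, so the figured bass is 64.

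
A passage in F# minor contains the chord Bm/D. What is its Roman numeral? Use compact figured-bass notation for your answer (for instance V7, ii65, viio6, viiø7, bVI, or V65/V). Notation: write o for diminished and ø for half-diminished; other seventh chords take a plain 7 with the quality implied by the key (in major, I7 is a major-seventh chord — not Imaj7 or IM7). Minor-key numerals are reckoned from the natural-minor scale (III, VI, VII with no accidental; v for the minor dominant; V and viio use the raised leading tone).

Stacked in thirds the chord is B-D-F#: a minor triad on B.
In F# minor, B is the subdominant; the diatonic minor triad there is iv.
With D in the bass the chord is in first inversion, so the figured bass is 6.

iv6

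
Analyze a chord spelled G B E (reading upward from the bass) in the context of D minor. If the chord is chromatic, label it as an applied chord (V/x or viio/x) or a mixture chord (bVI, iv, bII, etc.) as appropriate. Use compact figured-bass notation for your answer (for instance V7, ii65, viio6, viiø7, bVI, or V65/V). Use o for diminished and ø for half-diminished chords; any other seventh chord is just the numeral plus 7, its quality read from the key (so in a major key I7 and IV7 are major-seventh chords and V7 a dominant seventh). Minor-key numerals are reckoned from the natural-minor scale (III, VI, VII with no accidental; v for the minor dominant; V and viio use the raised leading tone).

The pitches E-G-B form a minor triad rooted on E.
E is the second degree of D minor. This is the minor supertonic, borrowed from the parallel major (the Dorian ii).
With G in the bass the chord is in first inversion, so the figured bass is 6.

ii6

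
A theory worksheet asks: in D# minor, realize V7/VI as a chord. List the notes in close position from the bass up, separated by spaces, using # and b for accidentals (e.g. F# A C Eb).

F# A# C# E

V7/VI is a secondary dominant — the dominant seventh of VI. VI in D# minor is B, so the applied chord's root is F#, a perfect fifth above.
Building a dominant seventh chord on F# gives F#-A#-C#-E.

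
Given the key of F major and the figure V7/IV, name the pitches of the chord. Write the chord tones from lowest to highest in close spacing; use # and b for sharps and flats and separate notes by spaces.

V7/IV is a secondary dominant — the dominant seventh of IV. IV in F major is Bb, so the applied chord's root is F, a perfect fifth above.
Building a dominant seventh chord on F gives F-A-C-Eb.

F A C Eb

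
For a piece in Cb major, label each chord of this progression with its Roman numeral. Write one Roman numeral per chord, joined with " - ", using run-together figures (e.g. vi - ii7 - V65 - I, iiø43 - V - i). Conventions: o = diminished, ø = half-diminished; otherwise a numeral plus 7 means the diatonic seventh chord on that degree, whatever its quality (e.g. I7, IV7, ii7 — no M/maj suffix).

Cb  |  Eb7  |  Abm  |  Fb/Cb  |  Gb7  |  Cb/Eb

I - V7/vi - vi - IV64 - V7 - I6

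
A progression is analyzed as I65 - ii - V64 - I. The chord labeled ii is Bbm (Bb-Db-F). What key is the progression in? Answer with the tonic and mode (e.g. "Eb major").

ii is given as Bb-Db-F — a minor triad with root Bb.
ii on Bb implies Bb is the supertonic; that puts the tonic at Ab, and the lowercase numeral fits major mode.

Ab major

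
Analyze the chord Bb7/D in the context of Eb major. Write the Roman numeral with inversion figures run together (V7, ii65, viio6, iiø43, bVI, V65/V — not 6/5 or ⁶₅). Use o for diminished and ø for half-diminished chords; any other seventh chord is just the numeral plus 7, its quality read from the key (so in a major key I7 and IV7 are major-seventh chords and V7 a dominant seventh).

V65

Stacked in thirds the chord is Bb-D-F-Ab: a dominant seventh chord on Bb.
In Eb major, Bb is the dominant; the diatonic dominant seventh chord there is V7.
With D in the bass the chord is in first inversion, so the figured bass is 65.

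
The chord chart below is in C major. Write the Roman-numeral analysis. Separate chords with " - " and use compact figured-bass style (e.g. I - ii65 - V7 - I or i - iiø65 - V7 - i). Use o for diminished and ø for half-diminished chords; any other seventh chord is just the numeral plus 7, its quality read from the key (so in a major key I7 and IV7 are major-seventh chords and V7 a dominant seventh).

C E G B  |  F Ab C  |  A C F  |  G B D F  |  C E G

I7 - iv - IV6 - V7 - I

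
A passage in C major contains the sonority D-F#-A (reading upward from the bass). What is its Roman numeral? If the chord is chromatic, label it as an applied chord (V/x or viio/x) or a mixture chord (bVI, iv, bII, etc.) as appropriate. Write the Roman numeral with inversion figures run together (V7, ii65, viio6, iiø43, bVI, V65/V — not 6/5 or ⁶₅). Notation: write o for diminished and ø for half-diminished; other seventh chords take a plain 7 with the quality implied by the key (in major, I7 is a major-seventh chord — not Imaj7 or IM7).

V/V

The pitches D-F#-A form a major triad rooted on D.
D is not a diatonic chord root with this quality in C major, but it lies a perfect fifth above G (V), so the chord functions as an applied dominant of V.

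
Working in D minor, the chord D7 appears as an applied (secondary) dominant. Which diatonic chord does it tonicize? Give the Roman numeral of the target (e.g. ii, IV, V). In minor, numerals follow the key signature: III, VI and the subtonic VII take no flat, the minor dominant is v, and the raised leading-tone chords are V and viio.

The chord is a dominant seventh chord on D.
A dominant resolves down a perfect fifth: D → G. In D minor, G is scale degree 4, i.e. iv.

iv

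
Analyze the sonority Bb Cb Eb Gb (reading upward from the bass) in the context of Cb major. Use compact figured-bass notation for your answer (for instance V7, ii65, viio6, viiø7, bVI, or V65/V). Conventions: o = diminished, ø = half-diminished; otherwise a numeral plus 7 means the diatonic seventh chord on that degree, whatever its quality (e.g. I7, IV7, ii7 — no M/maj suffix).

I42

Stacked in thirds the chord is Cb-Eb-Gb-Bb: a major seventh chord on Cb.
In Cb major, Cb is the tonic; the diatonic major seventh chord there is I7.
With Bb in the bass the chord is in third inversion, so the figured bass is 42.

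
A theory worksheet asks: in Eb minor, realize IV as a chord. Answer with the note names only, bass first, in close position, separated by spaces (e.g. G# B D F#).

Ab C Eb

IV is the major subdominant, borrowed from the parallel major. In Eb minor that root is Ab.
So the chord is Ab-C-Eb.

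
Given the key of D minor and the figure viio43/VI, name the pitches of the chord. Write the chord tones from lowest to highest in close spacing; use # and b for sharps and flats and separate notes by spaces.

Eb Gb A C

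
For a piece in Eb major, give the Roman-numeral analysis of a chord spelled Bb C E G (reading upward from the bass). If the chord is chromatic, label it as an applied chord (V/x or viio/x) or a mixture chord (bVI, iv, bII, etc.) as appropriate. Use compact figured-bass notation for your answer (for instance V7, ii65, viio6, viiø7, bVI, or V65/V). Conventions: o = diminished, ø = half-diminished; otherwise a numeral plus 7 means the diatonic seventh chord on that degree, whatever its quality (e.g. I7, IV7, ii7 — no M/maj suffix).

V42/ii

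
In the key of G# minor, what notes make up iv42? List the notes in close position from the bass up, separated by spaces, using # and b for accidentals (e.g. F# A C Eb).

B C# E G#

In G# minor, the subdominant is C#, and the diatonic chord built there is a minor seventh chord.
That chord is spelled C#-E-G#-B.
With the 42 figure the chord is in third inversion; from the bass B upward in close position it reads B-C#-E-G#.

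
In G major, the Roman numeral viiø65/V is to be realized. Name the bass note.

The applied chord viiø65/V is rooted on C#: C#-E-G-B.
The figure 65 means first inversion — the third is in the bass.

E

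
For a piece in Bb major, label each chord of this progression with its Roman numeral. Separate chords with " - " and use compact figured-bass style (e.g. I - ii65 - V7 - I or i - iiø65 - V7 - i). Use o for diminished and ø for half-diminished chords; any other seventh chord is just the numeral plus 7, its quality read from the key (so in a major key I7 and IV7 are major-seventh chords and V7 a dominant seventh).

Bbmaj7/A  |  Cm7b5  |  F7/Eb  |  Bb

I42 - iiø7 - V42 - I

Bbmaj7/A: root Bb is the tonic; major seventh chord there is I42.
Cm7b5 is non-diatonic — iiø7, a mixture chord from Bb minor.
F7/Eb: root F is the dominant; dominant seventh chord there is V42.
Bb has root Bb, degree 1 in Bb major, so I.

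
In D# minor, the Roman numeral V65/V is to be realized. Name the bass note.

The applied chord V65/V is rooted on E#: E#-G##-B#-D#.
The figure 65 means first inversion — the third is in the bass.

G##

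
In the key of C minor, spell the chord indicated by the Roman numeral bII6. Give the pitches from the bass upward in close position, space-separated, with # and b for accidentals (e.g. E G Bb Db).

F Ab Db

bII6 is the Neapolitan sixth — a major triad on the lowered second degree, here in its customary first inversion. In C minor that root is Db.
So the chord is Db-F-Ab.
The figured bass 6 indicates first inversion, placing the third (F) in the bass: F-Ab-Db.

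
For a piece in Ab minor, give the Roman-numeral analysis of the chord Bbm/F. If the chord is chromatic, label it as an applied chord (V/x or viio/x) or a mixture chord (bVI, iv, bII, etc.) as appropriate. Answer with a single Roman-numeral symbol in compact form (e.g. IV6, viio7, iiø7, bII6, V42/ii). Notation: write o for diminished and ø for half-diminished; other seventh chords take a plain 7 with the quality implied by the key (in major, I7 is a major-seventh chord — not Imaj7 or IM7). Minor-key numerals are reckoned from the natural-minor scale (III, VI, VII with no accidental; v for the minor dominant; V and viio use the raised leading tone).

The pitches Bb-Db-F form a minor triad rooted on Bb.
Bb is the second degree of Ab minor. This is the minor supertonic, borrowed from the parallel major (the Dorian ii).
With F in the bass the chord is in second inversion, so the figured bass is 64.

ii64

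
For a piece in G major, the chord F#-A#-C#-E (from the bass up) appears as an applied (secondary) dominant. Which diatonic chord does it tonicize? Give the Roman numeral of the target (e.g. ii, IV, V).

The chord is a dominant seventh chord on F#.
A dominant resolves down a perfect fifth: F# → B. In G major, B is scale degree 3, i.e. iii.

iii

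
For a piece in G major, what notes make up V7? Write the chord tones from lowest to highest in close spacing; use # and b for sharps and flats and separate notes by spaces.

In G major, the dominant is D, and the diatonic chord built there is a dominant seventh chord.
Stacking thirds from D gives D-F#-A-C.

D F# A C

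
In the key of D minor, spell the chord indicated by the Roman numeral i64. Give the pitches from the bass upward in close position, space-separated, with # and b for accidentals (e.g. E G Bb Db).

A D F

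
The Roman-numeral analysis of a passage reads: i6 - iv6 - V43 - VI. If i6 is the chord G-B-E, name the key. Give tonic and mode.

i6 is given as G-B-E — a minor triad with root E.
If E is scale degree 1 and the mode makes that degree carry a minor triad, the tonic is E and the mode is minor.

E minor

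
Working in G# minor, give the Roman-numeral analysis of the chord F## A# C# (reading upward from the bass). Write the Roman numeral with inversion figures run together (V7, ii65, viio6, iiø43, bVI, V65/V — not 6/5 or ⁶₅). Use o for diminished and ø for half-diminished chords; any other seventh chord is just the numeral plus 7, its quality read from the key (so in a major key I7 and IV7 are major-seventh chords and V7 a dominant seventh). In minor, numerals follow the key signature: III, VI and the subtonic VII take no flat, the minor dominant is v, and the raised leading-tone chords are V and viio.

The pitches F##-A#-C# form a diminished triad rooted on F##.
In G# minor, F## is the leading tone; the diatonic diminished triad there is viio.

viio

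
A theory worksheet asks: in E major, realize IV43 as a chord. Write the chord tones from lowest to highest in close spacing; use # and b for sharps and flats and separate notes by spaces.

E G# A C#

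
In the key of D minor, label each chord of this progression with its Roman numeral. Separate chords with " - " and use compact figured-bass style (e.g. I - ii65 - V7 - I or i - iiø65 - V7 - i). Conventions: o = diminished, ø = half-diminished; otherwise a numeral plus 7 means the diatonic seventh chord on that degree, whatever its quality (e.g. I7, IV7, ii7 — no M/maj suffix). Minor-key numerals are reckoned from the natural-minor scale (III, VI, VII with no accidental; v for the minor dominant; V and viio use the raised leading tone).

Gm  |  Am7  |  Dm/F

iv - v7 - i6

Gm has root G, degree 4 in D minor, so iv.
Am7 has root A, degree 5 in D minor, so v7.
Dm/F: root D is the tonic; minor triad there is i6.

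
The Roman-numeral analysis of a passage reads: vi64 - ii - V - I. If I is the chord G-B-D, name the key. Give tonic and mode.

G major

I is given as G-B-D — a major triad with root G.
If G is scale degree 1 and the mode makes that degree carry a major triad, the tonic is G and the mode is major.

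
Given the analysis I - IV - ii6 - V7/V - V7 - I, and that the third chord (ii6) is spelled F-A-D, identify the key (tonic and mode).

The anchor chord is a minor triad on D, labeled ii6.
Counting down one scale step from D places the tonic on C; a minor triad on degree 2 is diatonic only in major.

C major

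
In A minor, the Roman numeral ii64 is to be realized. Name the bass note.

F#

ii in A minor has root B; the chord is B-D-F#.
The figure 64 means second inversion — the fifth is in the bass.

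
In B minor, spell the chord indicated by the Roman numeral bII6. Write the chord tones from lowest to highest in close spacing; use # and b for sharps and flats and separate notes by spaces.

Scale degree 2 in B minor is C#; lowering it a half step gives C. bII6 is the Neapolitan sixth — a major triad on the lowered second degree, here in its customary first inversion.
So the chord is C-E-G.
The figured bass 6 indicates first inversion, placing the third (E) in the bass: E-G-C.

E G C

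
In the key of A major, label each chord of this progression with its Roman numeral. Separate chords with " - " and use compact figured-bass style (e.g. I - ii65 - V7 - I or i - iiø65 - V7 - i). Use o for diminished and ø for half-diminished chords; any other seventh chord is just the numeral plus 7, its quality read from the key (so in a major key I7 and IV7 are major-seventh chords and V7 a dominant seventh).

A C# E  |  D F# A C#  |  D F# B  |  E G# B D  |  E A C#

I - IV7 - ii6 - V7 - I64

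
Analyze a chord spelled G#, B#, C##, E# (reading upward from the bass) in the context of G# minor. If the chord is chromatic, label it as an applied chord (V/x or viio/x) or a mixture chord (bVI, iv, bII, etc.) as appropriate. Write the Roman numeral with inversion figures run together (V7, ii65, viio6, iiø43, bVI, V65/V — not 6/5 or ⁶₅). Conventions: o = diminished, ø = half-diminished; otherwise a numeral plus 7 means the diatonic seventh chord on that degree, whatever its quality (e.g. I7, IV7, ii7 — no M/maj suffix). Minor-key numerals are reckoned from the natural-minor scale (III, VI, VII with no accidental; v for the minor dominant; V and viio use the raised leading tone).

Stacked in thirds the chord is C##-E#-G#-B#: a half-diminished seventh chord on C##.
C## sits a half step below D# (V in G# minor); a diminished chord there is the applied leading-tone chord of V.
With G# in the bass the chord is in second inversion, so the figured bass is 43.

viiø43/V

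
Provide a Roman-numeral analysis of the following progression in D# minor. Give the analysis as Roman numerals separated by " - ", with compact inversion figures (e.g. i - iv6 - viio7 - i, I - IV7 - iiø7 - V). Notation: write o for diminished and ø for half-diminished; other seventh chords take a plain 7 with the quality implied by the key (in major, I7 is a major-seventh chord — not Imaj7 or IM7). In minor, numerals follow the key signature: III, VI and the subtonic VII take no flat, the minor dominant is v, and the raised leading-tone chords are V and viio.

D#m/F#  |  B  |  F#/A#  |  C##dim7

D#m/F# has root D#, degree 1 in D# minor, so i6.
B: major triad on B = scale degree 6 → VI.
F#/A#: major triad on F# = scale degree 3 → III6.
C##dim7: root C## is the leading tone; fully diminished seventh chord there is viio7.

i6 - VI - III6 - viio7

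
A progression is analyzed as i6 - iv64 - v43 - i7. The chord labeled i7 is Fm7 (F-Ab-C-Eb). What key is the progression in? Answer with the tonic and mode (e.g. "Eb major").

F minor

The anchor chord is a minor seventh chord on F, labeled i7.
If F is scale degree 1 and the mode makes that degree carry a minor seventh chord, the tonic is F and the mode is minor.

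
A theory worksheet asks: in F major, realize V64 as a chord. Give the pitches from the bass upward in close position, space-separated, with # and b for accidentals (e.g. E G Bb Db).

G C E

In F major, the fifth degree is C, and the diatonic chord built there is a major triad.
That chord is spelled C-E-G.
The figured bass 64 indicates second inversion, placing the fifth (G) in the bass: G-C-E.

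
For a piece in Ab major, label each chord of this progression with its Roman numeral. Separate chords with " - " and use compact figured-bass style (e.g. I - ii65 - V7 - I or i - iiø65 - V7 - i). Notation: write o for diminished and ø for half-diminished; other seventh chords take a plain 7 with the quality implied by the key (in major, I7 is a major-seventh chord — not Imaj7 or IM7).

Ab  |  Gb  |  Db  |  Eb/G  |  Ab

Ab: major triad on Ab = scale degree 1 → I.
Gb: major triad on Gb — chromatic; bVII (borrowed from the parallel minor).
Db: root Db is the subdominant; major triad there is IV.
Eb/G: root Eb is the dominant; major triad there is V6.
Ab has root Ab, degree 1 in Ab major, so I.

I - bVII - IV - V6 - I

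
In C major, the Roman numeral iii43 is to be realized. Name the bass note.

B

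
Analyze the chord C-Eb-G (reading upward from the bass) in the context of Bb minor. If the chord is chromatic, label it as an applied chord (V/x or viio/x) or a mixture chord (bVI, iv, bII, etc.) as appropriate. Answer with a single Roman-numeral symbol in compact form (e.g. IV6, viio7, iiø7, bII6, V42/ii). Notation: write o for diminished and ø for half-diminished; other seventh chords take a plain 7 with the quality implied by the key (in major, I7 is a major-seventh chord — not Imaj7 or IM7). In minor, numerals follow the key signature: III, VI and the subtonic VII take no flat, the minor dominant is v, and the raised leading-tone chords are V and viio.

ii

The pitches C-Eb-G form a minor triad rooted on C.
C is the second degree of Bb minor. This is the minor supertonic, borrowed from the parallel major (the Dorian ii).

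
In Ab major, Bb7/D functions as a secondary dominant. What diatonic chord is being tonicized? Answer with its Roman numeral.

The chord is a dominant seventh chord on Bb.
A dominant resolves down a perfect fifth: Bb → Eb. In Ab major, Eb is scale degree 5, i.e. V.

V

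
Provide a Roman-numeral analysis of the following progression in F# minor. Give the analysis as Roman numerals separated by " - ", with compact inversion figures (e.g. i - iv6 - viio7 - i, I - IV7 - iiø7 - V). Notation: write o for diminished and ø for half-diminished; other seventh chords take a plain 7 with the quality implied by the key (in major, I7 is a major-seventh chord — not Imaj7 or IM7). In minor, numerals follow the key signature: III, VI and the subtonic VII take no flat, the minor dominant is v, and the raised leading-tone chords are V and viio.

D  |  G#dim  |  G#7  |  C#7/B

VI - iio - V7/V - V42

D has root D, degree 6 in F# minor, so VI.
G#dim: root G# is the supertonic; diminished triad there is iio.
G#7: a dominant seventh chord on G#, the applied dominant of V → V7/V.
C#7/B has root C#, degree 5 in F# minor, so V42.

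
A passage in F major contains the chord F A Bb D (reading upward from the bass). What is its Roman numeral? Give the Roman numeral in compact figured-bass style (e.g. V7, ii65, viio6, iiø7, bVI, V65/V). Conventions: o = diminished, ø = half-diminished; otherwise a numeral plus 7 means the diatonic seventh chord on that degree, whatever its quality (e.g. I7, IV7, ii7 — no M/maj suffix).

The pitches Bb-D-F-A form a major seventh chord rooted on Bb.
Bb is scale degree 4 in F major, and a major seventh chord on that degree is written IV7.
With F in the bass the chord is in second inversion, so the figured bass is 43.

IV43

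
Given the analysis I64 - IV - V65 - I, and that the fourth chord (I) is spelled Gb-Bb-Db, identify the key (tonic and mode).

I is given as Gb-Bb-Db — a major triad with root Gb.
If Gb is scale degree 1 and the mode makes that degree carry a major triad, the tonic is Gb and the mode is major.

Gb major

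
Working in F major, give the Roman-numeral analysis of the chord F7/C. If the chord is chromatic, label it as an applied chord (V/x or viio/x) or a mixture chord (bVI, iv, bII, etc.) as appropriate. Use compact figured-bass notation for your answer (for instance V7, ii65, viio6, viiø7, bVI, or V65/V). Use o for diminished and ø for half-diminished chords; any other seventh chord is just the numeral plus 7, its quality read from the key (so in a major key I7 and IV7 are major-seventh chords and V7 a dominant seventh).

V43/IV

Stacked in thirds the chord is F-A-C-Eb: a dominant seventh chord on F.
F is not a diatonic chord root with this quality in F major, but it lies a perfect fifth above Bb (IV), so the chord functions as an applied dominant of IV.
With C in the bass the chord is in second inversion, so the figured bass is 43.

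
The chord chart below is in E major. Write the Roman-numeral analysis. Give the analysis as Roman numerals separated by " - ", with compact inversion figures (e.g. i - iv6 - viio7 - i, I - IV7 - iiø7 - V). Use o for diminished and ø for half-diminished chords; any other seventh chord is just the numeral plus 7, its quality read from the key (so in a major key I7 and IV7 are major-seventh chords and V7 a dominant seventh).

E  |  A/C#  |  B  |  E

I - IV6 - V - I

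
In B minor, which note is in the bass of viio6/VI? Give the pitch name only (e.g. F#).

A

The applied chord viio6/VI is rooted on F#: F#-A-C.
The figure 6 means first inversion — the third is in the bass.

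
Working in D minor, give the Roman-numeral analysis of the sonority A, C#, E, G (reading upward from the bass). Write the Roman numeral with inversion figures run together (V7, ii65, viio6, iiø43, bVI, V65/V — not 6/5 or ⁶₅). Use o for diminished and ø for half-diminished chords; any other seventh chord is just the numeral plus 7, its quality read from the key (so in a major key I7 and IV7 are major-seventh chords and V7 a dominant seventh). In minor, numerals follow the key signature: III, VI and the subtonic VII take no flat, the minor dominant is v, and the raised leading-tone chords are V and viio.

V7

Stacked in thirds the chord is A-C#-E-G: a dominant seventh chord on A.
In D minor, A is the dominant; the diatonic dominant seventh chord there is V7.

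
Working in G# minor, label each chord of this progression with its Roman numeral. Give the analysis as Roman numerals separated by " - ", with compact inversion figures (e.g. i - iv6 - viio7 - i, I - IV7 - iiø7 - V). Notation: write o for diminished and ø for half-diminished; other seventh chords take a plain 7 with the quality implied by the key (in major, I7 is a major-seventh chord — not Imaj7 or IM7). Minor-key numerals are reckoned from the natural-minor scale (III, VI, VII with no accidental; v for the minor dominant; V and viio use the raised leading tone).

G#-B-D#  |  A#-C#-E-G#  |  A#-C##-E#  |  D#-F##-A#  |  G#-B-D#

G#-B-D# has root G#, degree 1 in G# minor, so i.
A#-C#-E-G#: half-diminished seventh chord on A# = scale degree 2 → iiø7.
A#-C##-E#: a major triad on A#, the applied dominant of V → V/V.
D#-F##-A#: root D# is the dominant; major triad there is V.
G#-B-D#: root G# is the tonic; minor triad there is i.

i - iiø7 - V/V - V - i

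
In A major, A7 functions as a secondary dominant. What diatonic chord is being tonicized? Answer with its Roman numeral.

The chord is a dominant seventh chord on A.
A dominant resolves down a perfect fifth: A → D. In A major, D is scale degree 4, i.e. IV.

IV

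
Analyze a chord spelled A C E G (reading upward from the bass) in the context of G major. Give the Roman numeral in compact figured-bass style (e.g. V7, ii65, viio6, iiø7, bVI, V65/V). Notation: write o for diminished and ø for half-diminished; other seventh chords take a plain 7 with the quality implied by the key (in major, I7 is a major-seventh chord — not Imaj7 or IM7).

The pitches A-C-E-G form a minor seventh chord rooted on A.
In G major, A is the supertonic; the diatonic minor seventh chord there is ii7.

ii7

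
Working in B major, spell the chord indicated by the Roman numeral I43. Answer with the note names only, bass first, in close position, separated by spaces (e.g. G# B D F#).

In B major, the tonic is B, and the diatonic chord built there is a major seventh chord.
That chord is spelled B-D#-F#-A#.
With the 43 figure the chord is in second inversion; from the bass F# upward in close position it reads F#-A#-B-D#.

F# A# B D#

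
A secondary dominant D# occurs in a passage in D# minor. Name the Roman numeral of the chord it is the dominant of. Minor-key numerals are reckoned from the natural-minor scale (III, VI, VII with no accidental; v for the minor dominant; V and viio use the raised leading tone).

iv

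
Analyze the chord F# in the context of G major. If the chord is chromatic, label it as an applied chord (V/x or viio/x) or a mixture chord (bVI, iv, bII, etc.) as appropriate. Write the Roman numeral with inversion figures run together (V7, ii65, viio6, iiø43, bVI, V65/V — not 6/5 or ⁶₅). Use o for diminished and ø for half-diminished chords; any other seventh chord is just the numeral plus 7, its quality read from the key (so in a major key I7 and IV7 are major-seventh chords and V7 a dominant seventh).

The pitches F#-A#-C# form a major triad rooted on F#.
F# is not a diatonic chord root with this quality in G major, but it lies a perfect fifth above B (iii), so the chord functions as an applied dominant of iii.

V/iii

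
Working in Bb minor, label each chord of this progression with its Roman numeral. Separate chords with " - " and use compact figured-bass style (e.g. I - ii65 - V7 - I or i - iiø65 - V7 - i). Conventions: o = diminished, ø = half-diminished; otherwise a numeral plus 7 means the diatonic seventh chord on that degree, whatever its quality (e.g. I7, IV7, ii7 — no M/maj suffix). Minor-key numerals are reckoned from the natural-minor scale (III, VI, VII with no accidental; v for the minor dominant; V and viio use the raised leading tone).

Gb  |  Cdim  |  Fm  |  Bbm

VI - iio - v - i

Gb: major triad on Gb = scale degree 6 → VI.
Cdim has root C, degree 2 in Bb minor, so iio.
Fm has root F, degree 5 in Bb minor, so v.
Bbm has root Bb, degree 1 in Bb minor, so i.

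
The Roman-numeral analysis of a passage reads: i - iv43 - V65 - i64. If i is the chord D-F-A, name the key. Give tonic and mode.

i is given as D-F-A — a minor triad with root D.
If D is scale degree 1 and the mode makes that degree carry a minor triad, the tonic is D and the mode is minor.

D minor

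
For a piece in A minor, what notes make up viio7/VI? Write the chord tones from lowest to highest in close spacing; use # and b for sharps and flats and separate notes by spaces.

E G Bb Db

The slash marks an applied leading-tone chord: viio of VI. In A minor, VI is F, so the leading tone to it is E, a half step below.
Building a fully diminished seventh chord on E gives E-G-Bb-Db.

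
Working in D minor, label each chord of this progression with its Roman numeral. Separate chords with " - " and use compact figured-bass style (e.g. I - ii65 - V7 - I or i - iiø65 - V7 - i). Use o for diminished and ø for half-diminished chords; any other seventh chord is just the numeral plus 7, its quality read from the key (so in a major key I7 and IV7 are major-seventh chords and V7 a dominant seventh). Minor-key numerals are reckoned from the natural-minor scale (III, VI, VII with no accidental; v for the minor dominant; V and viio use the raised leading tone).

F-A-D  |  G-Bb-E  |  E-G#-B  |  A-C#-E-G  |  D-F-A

i6 - iio6 - V/V - V7 - i

F-A-D: minor triad on D = scale degree 1 → i6.
G-Bb-E: root E is the supertonic; diminished triad there is iio6.
E-G#-B: a major triad on E, the applied dominant of V → V/V.
A-C#-E-G has root A, degree 5 in D minor, so V7.
D-F-A has root D, degree 1 in D minor, so i.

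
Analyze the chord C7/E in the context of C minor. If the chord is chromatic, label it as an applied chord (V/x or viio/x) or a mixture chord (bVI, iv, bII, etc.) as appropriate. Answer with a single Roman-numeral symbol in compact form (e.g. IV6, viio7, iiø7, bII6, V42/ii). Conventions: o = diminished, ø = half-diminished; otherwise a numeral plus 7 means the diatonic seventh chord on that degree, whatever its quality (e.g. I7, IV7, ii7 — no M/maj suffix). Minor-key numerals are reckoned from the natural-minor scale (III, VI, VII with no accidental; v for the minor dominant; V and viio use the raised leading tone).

Stacked in thirds the chord is C-E-G-Bb: a dominant seventh chord on C.
C is not a diatonic chord root with this quality in C minor, but it lies a perfect fifth above F (iv), so the chord functions as an applied dominant of iv.
With E in the bass the chord is in first inversion, so the figured bass is 65.

V65/iv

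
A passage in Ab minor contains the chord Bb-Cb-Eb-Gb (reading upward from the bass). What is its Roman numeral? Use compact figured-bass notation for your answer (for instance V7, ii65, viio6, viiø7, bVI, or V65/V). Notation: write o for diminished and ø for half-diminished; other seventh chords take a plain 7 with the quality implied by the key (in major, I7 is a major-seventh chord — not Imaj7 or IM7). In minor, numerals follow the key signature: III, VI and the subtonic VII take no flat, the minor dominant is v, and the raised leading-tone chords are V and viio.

III42

Stacked in thirds the chord is Cb-Eb-Gb-Bb: a major seventh chord on Cb.
In Ab minor, Cb is the mediant; the diatonic major seventh chord there is III7.
With Bb in the bass the chord is in third inversion, so the figured bass is 42.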